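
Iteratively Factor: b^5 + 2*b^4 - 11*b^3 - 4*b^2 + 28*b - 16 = (b - 2)*(b^4 + 4*b^3 - 3*b^2 - 10*b + 8) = (b - 2)*(b - 1)*(b^3 + 5*b^2 + 2*b - 8) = (b - 2)*(b - 1)^2*(b^2 + 6*b + 8) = (b - 2)*(b - 1)^2*(b + 4)*(b + 2)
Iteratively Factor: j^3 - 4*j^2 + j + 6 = (j + 1)*(j^2 - 5*j + 6) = (j - 2)*(j + 1)*(j - 3)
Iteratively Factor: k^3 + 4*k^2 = (k)*(k^2 + 4*k) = k*(k + 4)*(k)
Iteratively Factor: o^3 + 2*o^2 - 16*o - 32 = (o + 4)*(o^2 - 2*o - 8) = (o - 4)*(o + 4)*(o + 2)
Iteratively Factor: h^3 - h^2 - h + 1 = (h + 1)*(h^2 - 2*h + 1) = (h - 1)*(h + 1)*(h - 1)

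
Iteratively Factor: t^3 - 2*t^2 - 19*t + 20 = (t - 5)*(t^2 + 3*t - 4) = (t - 5)*(t - 1)*(t + 4)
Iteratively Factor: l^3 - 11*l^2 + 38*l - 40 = (l - 2)*(l^2 - 9*l + 20) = (l - 4)*(l - 2)*(l - 5)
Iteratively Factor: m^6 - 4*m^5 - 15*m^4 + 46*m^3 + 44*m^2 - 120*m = (m - 2)*(m^5 - 2*m^4 - 19*m^3 + 8*m^2 + 60*m) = (m - 2)*(m + 2)*(m^4 - 4*m^3 - 11*m^2 + 30*m) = (m - 5)*(m - 2)*(m + 2)*(m^3 + m^2 - 6*m) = (m - 5)*(m - 2)^2*(m + 2)*(m^2 + 3*m) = m*(m - 5)*(m - 2)^2*(m + 2)*(m + 3)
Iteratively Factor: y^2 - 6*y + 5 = (y - 1)*(y - 5)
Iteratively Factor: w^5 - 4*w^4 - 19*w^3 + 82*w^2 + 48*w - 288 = (w + 4)*(w^4 - 8*w^3 + 13*w^2 + 30*w - 72) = (w - 3)*(w + 4)*(w^3 - 5*w^2 - 2*w + 24) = (w - 3)*(w + 2)*(w + 4)*(w^2 - 7*w + 12) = (w - 4)*(w - 3)*(w + 2)*(w + 4)*(w - 3)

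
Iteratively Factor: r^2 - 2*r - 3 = (r - 3)*(r + 1)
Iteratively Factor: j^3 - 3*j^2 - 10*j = (j - 5)*(j^2 + 2*j) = (j - 5)*(j + 2)*(j)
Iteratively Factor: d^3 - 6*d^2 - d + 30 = (d - 5)*(d^2 - d - 6) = (d - 5)*(d - 3)*(d + 2)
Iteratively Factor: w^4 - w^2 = (w + 1)*(w^3 - w^2) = w*(w + 1)*(w^2 - w) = w^2*(w + 1)*(w - 1)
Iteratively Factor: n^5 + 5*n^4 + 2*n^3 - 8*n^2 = (n)*(n^4 + 5*n^3 + 2*n^2 - 8*n) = n*(n + 4)*(n^3 + n^2 - 2*n) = n*(n - 1)*(n + 4)*(n^2 + 2*n) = n*(n - 1)*(n + 2)*(n + 4)*(n)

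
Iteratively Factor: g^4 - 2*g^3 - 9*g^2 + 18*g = (g)*(g^3 - 2*g^2 - 9*g + 18) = g*(g - 3)*(g^2 + g - 6) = g*(g - 3)*(g + 3)*(g - 2)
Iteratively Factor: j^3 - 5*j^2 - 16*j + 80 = (j + 4)*(j^2 - 9*j + 20) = (j - 4)*(j + 4)*(j - 5)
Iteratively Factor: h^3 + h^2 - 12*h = (h - 3)*(h^2 + 4*h) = (h - 3)*(h + 4)*(h)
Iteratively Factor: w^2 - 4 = (w + 2)*(w - 2)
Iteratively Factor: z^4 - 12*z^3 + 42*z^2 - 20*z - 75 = (z - 5)*(z^3 - 7*z^2 + 7*z + 15) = (z - 5)*(z + 1)*(z^2 - 8*z + 15) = (z - 5)^2*(z + 1)*(z - 3)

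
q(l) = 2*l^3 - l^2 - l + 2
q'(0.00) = -1.00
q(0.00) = 2.00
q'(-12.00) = 887.00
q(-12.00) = -3586.00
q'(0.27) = -1.10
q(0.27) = 1.70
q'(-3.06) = 61.30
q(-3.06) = -61.61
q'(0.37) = -0.92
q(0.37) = 1.59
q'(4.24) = 98.39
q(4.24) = 132.23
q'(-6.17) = 239.75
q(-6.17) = -499.67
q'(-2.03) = 27.79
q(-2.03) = -16.82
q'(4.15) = 94.04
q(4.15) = 123.57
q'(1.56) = 10.48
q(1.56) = 5.60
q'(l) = 6*l^2 - 2*l - 1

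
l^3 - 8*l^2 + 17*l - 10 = (l - 5)*(l - 2)*(l - 1)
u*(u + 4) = u^2 + 4*u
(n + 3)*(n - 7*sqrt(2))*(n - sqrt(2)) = n^3 - 8*sqrt(2)*n^2 + 3*n^2 - 24*sqrt(2)*n + 14*n + 42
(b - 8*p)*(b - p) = b^2 - 9*b*p + 8*p^2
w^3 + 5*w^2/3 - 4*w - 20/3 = (w - 2)*(w + 5/3)*(w + 2)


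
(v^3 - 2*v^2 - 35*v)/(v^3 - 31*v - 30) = v*(v - 7)/(v^2 - 5*v - 6)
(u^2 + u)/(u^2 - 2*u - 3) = u/(u - 3)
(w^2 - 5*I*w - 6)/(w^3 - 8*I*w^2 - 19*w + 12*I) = (w - 2*I)/(w^2 - 5*I*w - 4)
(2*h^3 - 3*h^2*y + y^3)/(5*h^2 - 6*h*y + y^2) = (-2*h^2 + h*y + y^2)/(-5*h + y)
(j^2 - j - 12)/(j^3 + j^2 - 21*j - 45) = (j - 4)/(j^2 - 2*j - 15)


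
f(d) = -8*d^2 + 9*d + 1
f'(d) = 9 - 16*d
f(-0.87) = -12.89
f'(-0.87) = 22.92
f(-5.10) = -252.98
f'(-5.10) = 90.60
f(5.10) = -161.18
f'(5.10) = -72.60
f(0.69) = 3.40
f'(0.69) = -2.04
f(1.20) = 0.28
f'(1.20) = -10.20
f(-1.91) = -45.37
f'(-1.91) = 39.56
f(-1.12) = -19.12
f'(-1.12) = 26.92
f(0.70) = 3.38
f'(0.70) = -2.20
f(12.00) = -1043.00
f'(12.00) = -183.00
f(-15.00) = -1934.00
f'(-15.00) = 249.00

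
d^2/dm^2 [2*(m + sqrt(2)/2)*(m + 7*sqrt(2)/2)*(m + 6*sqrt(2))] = 12*m + 40*sqrt(2)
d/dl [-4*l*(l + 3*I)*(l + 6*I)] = -12*l^2 - 72*I*l + 72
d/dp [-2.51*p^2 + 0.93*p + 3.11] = 0.93 - 5.02*p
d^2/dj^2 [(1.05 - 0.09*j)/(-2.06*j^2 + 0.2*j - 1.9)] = ((4.362 - 1.1124*j)*(2.06*j^2 - 0.2*j + 1.9) + (0.09*j - 1.05)*(4.12*j - 0.2)*(8.24*j - 0.4))/(2.06*j^2 - 0.2*j + 1.9)^3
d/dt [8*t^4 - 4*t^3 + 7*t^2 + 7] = 2*t*(16*t^2 - 6*t + 7)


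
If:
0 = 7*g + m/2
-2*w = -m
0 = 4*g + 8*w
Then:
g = 0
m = 0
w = 0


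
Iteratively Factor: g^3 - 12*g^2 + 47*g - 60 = (g - 4)*(g^2 - 8*g + 15) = (g - 5)*(g - 4)*(g - 3)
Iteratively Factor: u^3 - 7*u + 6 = (u - 2)*(u^2 + 2*u - 3) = (u - 2)*(u - 1)*(u + 3)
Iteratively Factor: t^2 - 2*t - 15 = (t - 5)*(t + 3)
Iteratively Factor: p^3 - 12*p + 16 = (p + 4)*(p^2 - 4*p + 4) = (p - 2)*(p + 4)*(p - 2)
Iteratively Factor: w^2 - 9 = (w + 3)*(w - 3)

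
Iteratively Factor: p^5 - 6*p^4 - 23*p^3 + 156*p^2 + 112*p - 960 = (p - 4)*(p^4 - 2*p^3 - 31*p^2 + 32*p + 240) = (p - 4)*(p + 4)*(p^3 - 6*p^2 - 7*p + 60) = (p - 5)*(p - 4)*(p + 4)*(p^2 - p - 12) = (p - 5)*(p - 4)*(p + 3)*(p + 4)*(p - 4)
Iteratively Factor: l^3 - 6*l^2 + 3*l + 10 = (l - 5)*(l^2 - l - 2) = (l - 5)*(l + 1)*(l - 2)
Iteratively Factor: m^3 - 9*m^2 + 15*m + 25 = (m - 5)*(m^2 - 4*m - 5) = (m - 5)*(m + 1)*(m - 5)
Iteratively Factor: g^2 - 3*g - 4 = (g + 1)*(g - 4)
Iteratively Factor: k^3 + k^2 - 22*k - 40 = (k - 5)*(k^2 + 6*k + 8) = (k - 5)*(k + 2)*(k + 4)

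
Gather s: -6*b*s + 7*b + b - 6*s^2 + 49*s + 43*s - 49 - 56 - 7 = 8*b - 6*s^2 + s*(92 - 6*b) - 112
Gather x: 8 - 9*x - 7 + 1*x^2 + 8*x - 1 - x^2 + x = 0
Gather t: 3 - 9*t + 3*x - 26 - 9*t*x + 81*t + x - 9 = t*(72 - 9*x) + 4*x - 32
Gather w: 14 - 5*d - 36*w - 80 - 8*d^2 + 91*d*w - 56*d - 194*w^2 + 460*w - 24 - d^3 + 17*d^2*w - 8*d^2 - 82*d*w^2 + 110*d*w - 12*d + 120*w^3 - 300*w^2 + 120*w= -d^3 - 16*d^2 - 73*d + 120*w^3 + w^2*(-82*d - 494) + w*(17*d^2 + 201*d + 544) - 90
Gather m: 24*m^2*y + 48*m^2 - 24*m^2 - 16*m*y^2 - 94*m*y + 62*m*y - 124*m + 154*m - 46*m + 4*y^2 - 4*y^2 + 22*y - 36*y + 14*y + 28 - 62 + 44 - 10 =m^2*(24*y + 24) + m*(-16*y^2 - 32*y - 16)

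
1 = 1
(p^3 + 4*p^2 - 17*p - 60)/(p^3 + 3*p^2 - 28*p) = (p^2 + 8*p + 15)/(p*(p + 7))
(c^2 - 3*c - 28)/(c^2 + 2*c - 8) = (c - 7)/(c - 2)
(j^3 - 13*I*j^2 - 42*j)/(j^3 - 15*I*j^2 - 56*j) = (j - 6*I)/(j - 8*I)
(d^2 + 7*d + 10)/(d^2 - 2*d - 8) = (d + 5)/(d - 4)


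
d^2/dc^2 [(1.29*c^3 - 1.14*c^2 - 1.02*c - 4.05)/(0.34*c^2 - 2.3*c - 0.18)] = (11.787312*c^3 - 0.0233279999999976*c^2 + 18.878832*c - 42.574032)/(0.039304*c^6 - 0.79764*c^5 + 5.333376*c^4 - 11.32244*c^3 - 2.823552*c^2 - 0.22356*c - 0.005832)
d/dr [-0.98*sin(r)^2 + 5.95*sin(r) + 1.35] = (5.95 - 1.96*sin(r))*cos(r)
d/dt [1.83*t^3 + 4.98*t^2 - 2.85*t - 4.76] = 5.49*t^2 + 9.96*t - 2.85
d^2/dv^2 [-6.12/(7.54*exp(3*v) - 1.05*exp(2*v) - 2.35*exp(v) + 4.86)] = (-6.12*(-45.24*exp(2*v) + 4.2*exp(v) + 4.7)*(-22.62*exp(2*v) + 2.1*exp(v) + 2.35)*exp(v) + (415.3032*exp(2*v) - 25.704*exp(v) - 14.382)*(7.54*exp(3*v) - 1.05*exp(2*v) - 2.35*exp(v) + 4.86))*exp(v)/(7.54*exp(3*v) - 1.05*exp(2*v) - 2.35*exp(v) + 4.86)^3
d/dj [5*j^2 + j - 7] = 10*j + 1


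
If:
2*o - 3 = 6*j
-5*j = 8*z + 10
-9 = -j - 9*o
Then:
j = -9/56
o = 57/56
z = -515/448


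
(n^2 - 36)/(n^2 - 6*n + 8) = (n^2 - 36)/(n^2 - 6*n + 8)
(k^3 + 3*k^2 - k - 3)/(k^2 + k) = k + 2 - 3/k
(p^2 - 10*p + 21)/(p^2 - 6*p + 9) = (p - 7)/(p - 3)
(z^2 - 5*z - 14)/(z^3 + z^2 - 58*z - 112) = (z - 7)/(z^2 - z - 56)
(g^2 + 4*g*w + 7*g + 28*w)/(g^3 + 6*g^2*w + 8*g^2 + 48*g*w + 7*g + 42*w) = (g + 4*w)/(g^2 + 6*g*w + g + 6*w)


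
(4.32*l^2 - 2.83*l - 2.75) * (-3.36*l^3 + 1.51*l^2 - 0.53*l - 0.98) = -14.5152*l^5 + 16.032*l^4 + 2.6771*l^3 - 6.8862*l^2 + 4.2309*l + 2.695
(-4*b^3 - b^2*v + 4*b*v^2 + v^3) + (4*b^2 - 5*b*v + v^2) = -4*b^3 - b^2*v + 4*b^2 + 4*b*v^2 - 5*b*v + v^3 + v^2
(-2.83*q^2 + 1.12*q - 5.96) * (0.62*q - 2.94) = -1.7546*q^3 + 9.0146*q^2 - 6.988*q + 17.5224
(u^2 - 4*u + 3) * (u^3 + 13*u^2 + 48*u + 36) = u^5 + 9*u^4 - u^3 - 117*u^2 + 108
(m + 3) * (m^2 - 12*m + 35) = m^3 - 9*m^2 - m + 105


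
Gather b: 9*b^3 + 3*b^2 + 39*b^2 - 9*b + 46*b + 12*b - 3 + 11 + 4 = 9*b^3 + 42*b^2 + 49*b + 12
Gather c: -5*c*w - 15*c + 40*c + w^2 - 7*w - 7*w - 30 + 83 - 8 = c*(25 - 5*w) + w^2 - 14*w + 45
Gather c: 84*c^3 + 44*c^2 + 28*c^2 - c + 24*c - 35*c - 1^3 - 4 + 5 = 84*c^3 + 72*c^2 - 12*c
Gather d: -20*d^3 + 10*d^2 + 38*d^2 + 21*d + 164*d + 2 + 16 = -20*d^3 + 48*d^2 + 185*d + 18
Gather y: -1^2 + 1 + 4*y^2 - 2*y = 4*y^2 - 2*y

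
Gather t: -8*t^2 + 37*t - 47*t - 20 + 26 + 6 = -8*t^2 - 10*t + 12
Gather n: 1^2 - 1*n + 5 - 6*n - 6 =-7*n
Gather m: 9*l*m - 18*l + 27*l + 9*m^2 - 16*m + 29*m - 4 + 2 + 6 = 9*l + 9*m^2 + m*(9*l + 13) + 4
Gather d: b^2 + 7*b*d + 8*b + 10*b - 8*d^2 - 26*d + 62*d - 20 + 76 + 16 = b^2 + 18*b - 8*d^2 + d*(7*b + 36) + 72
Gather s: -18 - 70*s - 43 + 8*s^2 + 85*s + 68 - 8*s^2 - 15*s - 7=0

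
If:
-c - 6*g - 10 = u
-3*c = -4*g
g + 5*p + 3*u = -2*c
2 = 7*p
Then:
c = -160/77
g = -120/77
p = 2/7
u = 10/7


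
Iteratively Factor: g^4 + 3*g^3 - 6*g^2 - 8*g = (g)*(g^3 + 3*g^2 - 6*g - 8) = g*(g + 1)*(g^2 + 2*g - 8) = g*(g + 1)*(g + 4)*(g - 2)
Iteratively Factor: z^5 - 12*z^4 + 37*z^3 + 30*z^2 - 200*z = (z - 4)*(z^4 - 8*z^3 + 5*z^2 + 50*z) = (z - 4)*(z + 2)*(z^3 - 10*z^2 + 25*z) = z*(z - 4)*(z + 2)*(z^2 - 10*z + 25) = z*(z - 5)*(z - 4)*(z + 2)*(z - 5)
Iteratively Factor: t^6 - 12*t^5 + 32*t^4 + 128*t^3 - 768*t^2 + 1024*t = (t + 4)*(t^5 - 16*t^4 + 96*t^3 - 256*t^2 + 256*t) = (t - 4)*(t + 4)*(t^4 - 12*t^3 + 48*t^2 - 64*t) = (t - 4)^2*(t + 4)*(t^3 - 8*t^2 + 16*t) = (t - 4)^3*(t + 4)*(t^2 - 4*t) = t*(t - 4)^3*(t + 4)*(t - 4)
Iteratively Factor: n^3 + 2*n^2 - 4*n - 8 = (n + 2)*(n^2 - 4) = (n + 2)^2*(n - 2)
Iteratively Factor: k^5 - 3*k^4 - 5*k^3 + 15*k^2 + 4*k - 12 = (k - 2)*(k^4 - k^3 - 7*k^2 + k + 6) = (k - 2)*(k + 2)*(k^3 - 3*k^2 - k + 3) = (k - 3)*(k - 2)*(k + 2)*(k^2 - 1) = (k - 3)*(k - 2)*(k - 1)*(k + 2)*(k + 1)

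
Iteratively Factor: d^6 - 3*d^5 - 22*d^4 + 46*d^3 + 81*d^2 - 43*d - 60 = (d + 1)*(d^5 - 4*d^4 - 18*d^3 + 64*d^2 + 17*d - 60) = (d - 1)*(d + 1)*(d^4 - 3*d^3 - 21*d^2 + 43*d + 60) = (d - 3)*(d - 1)*(d + 1)*(d^3 - 21*d - 20) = (d - 3)*(d - 1)*(d + 1)^2*(d^2 - d - 20) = (d - 3)*(d - 1)*(d + 1)^2*(d + 4)*(d - 5)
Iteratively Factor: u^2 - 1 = (u + 1)*(u - 1)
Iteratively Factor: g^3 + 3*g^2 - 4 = (g + 2)*(g^2 + g - 2) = (g - 1)*(g + 2)*(g + 2)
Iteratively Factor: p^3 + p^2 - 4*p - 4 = (p - 2)*(p^2 + 3*p + 2) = (p - 2)*(p + 1)*(p + 2)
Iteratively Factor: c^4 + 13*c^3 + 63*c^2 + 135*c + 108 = (c + 3)*(c^3 + 10*c^2 + 33*c + 36) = (c + 3)*(c + 4)*(c^2 + 6*c + 9) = (c + 3)^2*(c + 4)*(c + 3)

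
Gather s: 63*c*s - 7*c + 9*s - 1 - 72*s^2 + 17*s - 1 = -7*c - 72*s^2 + s*(63*c + 26) - 2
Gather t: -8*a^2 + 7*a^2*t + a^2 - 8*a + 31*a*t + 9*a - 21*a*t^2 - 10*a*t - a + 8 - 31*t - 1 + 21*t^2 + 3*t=-7*a^2 + t^2*(21 - 21*a) + t*(7*a^2 + 21*a - 28) + 7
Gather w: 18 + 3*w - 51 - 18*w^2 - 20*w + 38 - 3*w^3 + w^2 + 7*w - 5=-3*w^3 - 17*w^2 - 10*w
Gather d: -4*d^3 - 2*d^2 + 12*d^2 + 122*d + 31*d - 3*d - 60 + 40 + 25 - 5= -4*d^3 + 10*d^2 + 150*d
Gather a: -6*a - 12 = -6*a - 12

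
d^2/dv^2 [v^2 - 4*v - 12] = 2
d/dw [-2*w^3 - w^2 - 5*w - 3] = -6*w^2 - 2*w - 5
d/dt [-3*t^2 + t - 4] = 1 - 6*t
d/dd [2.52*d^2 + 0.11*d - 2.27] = 5.04*d + 0.11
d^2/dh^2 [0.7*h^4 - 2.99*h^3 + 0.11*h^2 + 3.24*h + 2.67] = 8.4*h^2 - 17.94*h + 0.22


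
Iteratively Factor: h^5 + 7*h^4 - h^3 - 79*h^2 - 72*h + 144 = (h + 4)*(h^4 + 3*h^3 - 13*h^2 - 27*h + 36) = (h - 3)*(h + 4)*(h^3 + 6*h^2 + 5*h - 12) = (h - 3)*(h + 3)*(h + 4)*(h^2 + 3*h - 4) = (h - 3)*(h - 1)*(h + 3)*(h + 4)*(h + 4)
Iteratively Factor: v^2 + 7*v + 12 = (v + 4)*(v + 3)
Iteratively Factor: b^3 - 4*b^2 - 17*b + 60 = (b + 4)*(b^2 - 8*b + 15) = (b - 5)*(b + 4)*(b - 3)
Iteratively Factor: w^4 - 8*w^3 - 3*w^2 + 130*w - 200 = (w - 5)*(w^3 - 3*w^2 - 18*w + 40) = (w - 5)^2*(w^2 + 2*w - 8) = (w - 5)^2*(w + 4)*(w - 2)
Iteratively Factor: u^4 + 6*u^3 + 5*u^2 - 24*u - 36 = (u + 2)*(u^3 + 4*u^2 - 3*u - 18) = (u + 2)*(u + 3)*(u^2 + u - 6) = (u - 2)*(u + 2)*(u + 3)*(u + 3)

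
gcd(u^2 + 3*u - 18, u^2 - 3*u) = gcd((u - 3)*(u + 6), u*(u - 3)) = u - 3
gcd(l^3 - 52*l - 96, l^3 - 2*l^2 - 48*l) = l^2 - 2*l - 48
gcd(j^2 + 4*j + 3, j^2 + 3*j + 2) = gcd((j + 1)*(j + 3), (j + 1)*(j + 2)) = j + 1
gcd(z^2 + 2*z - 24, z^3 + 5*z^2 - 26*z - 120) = z + 6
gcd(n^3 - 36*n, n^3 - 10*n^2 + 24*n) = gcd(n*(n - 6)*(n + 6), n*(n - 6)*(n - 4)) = n^2 - 6*n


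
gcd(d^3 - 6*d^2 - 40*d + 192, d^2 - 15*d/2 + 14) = d - 4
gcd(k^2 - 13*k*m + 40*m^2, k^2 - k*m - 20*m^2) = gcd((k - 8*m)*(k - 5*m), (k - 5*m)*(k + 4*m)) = k - 5*m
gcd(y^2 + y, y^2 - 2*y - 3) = y + 1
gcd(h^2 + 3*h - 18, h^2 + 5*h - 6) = h + 6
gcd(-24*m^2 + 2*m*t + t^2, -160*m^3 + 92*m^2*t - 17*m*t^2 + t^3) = -4*m + t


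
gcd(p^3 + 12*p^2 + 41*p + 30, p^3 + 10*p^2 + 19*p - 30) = p^2 + 11*p + 30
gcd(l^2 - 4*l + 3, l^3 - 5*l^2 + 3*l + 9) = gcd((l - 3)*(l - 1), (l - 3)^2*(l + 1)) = l - 3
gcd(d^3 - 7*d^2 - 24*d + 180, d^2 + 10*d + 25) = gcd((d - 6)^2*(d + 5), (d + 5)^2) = d + 5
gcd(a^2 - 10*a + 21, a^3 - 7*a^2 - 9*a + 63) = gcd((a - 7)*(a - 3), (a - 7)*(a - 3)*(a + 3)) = a^2 - 10*a + 21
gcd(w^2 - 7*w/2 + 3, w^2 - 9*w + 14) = w - 2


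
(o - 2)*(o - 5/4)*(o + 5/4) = o^3 - 2*o^2 - 25*o/16 + 25/8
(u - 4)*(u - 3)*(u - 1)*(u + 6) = u^4 - 2*u^3 - 29*u^2 + 102*u - 72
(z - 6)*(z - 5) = z^2 - 11*z + 30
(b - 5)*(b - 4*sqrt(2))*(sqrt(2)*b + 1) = sqrt(2)*b^3 - 5*sqrt(2)*b^2 - 7*b^2 - 4*sqrt(2)*b + 35*b + 20*sqrt(2)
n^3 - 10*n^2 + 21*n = n*(n - 7)*(n - 3)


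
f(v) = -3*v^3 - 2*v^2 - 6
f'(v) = -9*v^2 - 4*v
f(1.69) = -26.19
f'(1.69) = -32.46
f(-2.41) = 24.38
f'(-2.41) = -42.63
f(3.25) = -130.11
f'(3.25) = -108.06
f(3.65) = -178.53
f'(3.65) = -134.50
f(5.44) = -548.15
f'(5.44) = -288.10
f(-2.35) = 21.89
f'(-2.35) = -40.30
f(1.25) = -14.98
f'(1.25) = -19.06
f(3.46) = -154.21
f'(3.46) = -121.58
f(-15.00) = 9669.00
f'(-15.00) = -1965.00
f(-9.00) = 2019.00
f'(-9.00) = -693.00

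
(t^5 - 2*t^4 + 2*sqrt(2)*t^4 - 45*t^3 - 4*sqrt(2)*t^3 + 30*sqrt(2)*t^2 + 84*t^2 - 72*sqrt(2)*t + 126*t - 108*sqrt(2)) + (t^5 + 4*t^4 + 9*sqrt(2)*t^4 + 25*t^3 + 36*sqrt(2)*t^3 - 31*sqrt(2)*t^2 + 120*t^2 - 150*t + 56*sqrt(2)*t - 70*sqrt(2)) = 2*t^5 + 2*t^4 + 11*sqrt(2)*t^4 - 20*t^3 + 32*sqrt(2)*t^3 - sqrt(2)*t^2 + 204*t^2 - 24*t - 16*sqrt(2)*t - 178*sqrt(2)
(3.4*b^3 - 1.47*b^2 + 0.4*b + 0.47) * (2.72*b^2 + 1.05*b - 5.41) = 9.248*b^5 - 0.4284*b^4 - 18.8495*b^3 + 9.6511*b^2 - 1.6705*b - 2.5427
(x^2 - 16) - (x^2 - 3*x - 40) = 3*x + 24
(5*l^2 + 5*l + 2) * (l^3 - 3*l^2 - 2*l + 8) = 5*l^5 - 10*l^4 - 23*l^3 + 24*l^2 + 36*l + 16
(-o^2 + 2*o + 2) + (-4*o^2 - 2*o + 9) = 11 - 5*o^2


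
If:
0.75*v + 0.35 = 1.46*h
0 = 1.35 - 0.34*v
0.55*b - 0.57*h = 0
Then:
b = 2.36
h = 2.28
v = 3.97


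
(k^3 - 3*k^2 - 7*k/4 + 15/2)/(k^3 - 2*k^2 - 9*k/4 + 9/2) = (2*k - 5)/(2*k - 3)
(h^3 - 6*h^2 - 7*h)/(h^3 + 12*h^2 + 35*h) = (h^2 - 6*h - 7)/(h^2 + 12*h + 35)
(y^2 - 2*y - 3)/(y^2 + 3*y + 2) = (y - 3)/(y + 2)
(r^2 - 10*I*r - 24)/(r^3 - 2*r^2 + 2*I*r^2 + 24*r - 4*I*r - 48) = (r - 6*I)/(r^2 + r*(-2 + 6*I) - 12*I)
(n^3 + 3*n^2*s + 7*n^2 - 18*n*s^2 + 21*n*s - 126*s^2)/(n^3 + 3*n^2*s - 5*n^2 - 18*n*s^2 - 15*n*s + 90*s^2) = (n + 7)/(n - 5)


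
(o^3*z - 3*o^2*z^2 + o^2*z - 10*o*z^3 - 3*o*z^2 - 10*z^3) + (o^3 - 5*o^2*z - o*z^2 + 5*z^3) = o^3*z + o^3 - 3*o^2*z^2 - 4*o^2*z - 10*o*z^3 - 4*o*z^2 - 5*z^3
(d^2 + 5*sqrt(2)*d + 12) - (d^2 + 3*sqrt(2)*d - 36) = 2*sqrt(2)*d + 48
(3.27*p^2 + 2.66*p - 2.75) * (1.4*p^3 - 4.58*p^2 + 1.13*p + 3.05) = 4.578*p^5 - 11.2526*p^4 - 12.3377*p^3 + 25.5743*p^2 + 5.0055*p - 8.3875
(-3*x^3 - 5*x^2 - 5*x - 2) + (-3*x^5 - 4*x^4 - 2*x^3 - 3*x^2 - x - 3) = -3*x^5 - 4*x^4 - 5*x^3 - 8*x^2 - 6*x - 5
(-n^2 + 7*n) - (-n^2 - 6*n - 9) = 13*n + 9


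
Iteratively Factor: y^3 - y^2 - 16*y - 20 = (y - 5)*(y^2 + 4*y + 4) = (y - 5)*(y + 2)*(y + 2)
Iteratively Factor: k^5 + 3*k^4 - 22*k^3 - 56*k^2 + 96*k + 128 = (k + 1)*(k^4 + 2*k^3 - 24*k^2 - 32*k + 128) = (k - 2)*(k + 1)*(k^3 + 4*k^2 - 16*k - 64) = (k - 2)*(k + 1)*(k + 4)*(k^2 - 16) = (k - 4)*(k - 2)*(k + 1)*(k + 4)*(k + 4)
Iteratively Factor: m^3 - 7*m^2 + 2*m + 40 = (m - 5)*(m^2 - 2*m - 8) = (m - 5)*(m - 4)*(m + 2)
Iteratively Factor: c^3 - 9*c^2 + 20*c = (c)*(c^2 - 9*c + 20) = c*(c - 4)*(c - 5)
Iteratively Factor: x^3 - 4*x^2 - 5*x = (x)*(x^2 - 4*x - 5) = x*(x - 5)*(x + 1)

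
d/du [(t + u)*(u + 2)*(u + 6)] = 2*t*u + 8*t + 3*u^2 + 16*u + 12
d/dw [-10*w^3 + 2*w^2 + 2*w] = -30*w^2 + 4*w + 2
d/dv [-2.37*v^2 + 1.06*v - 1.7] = 1.06 - 4.74*v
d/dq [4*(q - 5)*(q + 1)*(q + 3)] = 12*q^2 - 8*q - 68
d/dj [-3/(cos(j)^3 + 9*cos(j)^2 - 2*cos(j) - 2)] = 3*(-3*cos(j)^2 - 18*cos(j) + 2)*sin(j)/(cos(j)^3 + 9*cos(j)^2 - 2*cos(j) - 2)^2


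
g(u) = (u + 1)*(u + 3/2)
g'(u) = 2*u + 5/2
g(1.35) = 6.70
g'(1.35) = 5.20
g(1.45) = 7.23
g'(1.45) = 5.40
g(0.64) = 3.51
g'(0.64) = 3.78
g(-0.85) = 0.10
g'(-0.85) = 0.80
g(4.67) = 34.98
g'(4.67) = 11.84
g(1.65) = 8.35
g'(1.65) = 5.80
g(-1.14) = -0.05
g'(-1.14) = 0.22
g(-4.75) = 12.19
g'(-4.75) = -7.00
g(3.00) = 18.00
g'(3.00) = 8.50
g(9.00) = 105.00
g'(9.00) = 20.50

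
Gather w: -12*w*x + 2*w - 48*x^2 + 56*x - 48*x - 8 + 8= w*(2 - 12*x) - 48*x^2 + 8*x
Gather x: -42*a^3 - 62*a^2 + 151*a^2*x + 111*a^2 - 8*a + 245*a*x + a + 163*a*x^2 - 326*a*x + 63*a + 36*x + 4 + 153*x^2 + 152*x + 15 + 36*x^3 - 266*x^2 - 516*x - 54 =-42*a^3 + 49*a^2 + 56*a + 36*x^3 + x^2*(163*a - 113) + x*(151*a^2 - 81*a - 328) - 35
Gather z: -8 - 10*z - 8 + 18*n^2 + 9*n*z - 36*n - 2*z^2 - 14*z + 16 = 18*n^2 - 36*n - 2*z^2 + z*(9*n - 24)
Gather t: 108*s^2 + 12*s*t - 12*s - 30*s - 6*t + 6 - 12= 108*s^2 - 42*s + t*(12*s - 6) - 6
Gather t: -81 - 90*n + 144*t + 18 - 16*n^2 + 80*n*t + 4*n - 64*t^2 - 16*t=-16*n^2 - 86*n - 64*t^2 + t*(80*n + 128) - 63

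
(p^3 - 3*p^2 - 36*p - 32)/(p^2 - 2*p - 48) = (p^2 + 5*p + 4)/(p + 6)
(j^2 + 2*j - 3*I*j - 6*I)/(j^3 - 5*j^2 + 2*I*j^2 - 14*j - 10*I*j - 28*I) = (j - 3*I)/(j^2 + j*(-7 + 2*I) - 14*I)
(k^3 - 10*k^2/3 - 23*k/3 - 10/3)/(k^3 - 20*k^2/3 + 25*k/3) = (3*k^2 + 5*k + 2)/(k*(3*k - 5))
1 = 1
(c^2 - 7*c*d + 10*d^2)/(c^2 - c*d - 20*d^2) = (c - 2*d)/(c + 4*d)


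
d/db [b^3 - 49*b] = 3*b^2 - 49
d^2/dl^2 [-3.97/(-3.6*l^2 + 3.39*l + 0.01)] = (102.9024*l^2 - 96.89976*l - 3.97*(7.2*l - 3.39)*(14.4*l - 6.78) - 0.28584)/(-3.6*l^2 + 3.39*l + 0.01)^3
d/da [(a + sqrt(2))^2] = 2*a + 2*sqrt(2)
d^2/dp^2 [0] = 0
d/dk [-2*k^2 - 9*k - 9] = -4*k - 9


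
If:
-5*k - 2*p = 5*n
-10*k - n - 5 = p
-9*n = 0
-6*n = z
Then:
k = -2/3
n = 0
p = 5/3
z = 0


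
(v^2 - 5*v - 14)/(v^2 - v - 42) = (v + 2)/(v + 6)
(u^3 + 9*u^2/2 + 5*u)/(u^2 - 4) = u*(2*u + 5)/(2*(u - 2))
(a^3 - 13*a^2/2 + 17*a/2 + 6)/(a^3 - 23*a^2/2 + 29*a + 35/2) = (a^2 - 7*a + 12)/(a^2 - 12*a + 35)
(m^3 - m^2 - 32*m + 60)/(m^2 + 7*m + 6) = (m^2 - 7*m + 10)/(m + 1)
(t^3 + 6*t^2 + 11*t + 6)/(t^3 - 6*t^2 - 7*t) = (t^2 + 5*t + 6)/(t*(t - 7))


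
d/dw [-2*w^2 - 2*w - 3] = -4*w - 2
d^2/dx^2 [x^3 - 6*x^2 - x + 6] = 6*x - 12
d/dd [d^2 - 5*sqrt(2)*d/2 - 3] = 2*d - 5*sqrt(2)/2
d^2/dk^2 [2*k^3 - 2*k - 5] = 12*k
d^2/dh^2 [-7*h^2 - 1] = -14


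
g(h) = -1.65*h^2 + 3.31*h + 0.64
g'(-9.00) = 33.01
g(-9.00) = -162.80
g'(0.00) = 3.31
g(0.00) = 0.64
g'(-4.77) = 19.05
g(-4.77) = -52.69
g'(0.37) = 2.09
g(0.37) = 1.64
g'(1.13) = -0.42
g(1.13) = 2.27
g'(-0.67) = 5.52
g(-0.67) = -2.32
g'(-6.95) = 26.24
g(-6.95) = -102.06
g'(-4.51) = 18.19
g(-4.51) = -47.85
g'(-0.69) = 5.59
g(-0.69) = -2.43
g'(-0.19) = 3.94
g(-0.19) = -0.05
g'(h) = 3.31 - 3.3*h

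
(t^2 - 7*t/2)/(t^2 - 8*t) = (t - 7/2)/(t - 8)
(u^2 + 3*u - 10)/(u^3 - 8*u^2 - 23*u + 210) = (u - 2)/(u^2 - 13*u + 42)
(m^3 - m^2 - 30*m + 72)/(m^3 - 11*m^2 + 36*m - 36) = (m^2 + 2*m - 24)/(m^2 - 8*m + 12)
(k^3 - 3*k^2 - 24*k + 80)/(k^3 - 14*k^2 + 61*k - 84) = (k^2 + k - 20)/(k^2 - 10*k + 21)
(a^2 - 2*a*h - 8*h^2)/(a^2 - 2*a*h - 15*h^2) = (-a^2 + 2*a*h + 8*h^2)/(-a^2 + 2*a*h + 15*h^2)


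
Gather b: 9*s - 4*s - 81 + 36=5*s - 45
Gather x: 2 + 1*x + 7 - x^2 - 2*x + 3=-x^2 - x + 12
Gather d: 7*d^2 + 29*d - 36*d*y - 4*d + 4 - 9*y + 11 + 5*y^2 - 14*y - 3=7*d^2 + d*(25 - 36*y) + 5*y^2 - 23*y + 12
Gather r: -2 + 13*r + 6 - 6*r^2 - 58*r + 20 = -6*r^2 - 45*r + 24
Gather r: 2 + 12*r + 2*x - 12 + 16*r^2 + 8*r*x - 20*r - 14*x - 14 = 16*r^2 + r*(8*x - 8) - 12*x - 24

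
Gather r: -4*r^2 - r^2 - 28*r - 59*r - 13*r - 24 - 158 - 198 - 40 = -5*r^2 - 100*r - 420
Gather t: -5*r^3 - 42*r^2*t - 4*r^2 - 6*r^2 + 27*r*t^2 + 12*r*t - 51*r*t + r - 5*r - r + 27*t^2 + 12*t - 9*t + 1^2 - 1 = -5*r^3 - 10*r^2 - 5*r + t^2*(27*r + 27) + t*(-42*r^2 - 39*r + 3)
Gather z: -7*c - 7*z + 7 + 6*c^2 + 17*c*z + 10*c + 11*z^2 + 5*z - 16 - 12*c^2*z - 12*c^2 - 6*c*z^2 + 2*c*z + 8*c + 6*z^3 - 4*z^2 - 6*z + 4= -6*c^2 + 11*c + 6*z^3 + z^2*(7 - 6*c) + z*(-12*c^2 + 19*c - 8) - 5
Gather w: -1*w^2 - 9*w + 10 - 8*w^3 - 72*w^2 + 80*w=-8*w^3 - 73*w^2 + 71*w + 10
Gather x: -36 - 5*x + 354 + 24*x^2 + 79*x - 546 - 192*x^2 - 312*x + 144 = -168*x^2 - 238*x - 84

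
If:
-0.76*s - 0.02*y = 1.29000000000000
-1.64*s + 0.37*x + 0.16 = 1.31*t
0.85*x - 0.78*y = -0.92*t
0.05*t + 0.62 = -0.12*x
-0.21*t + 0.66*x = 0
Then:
No Solution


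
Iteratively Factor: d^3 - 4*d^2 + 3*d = (d)*(d^2 - 4*d + 3) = d*(d - 3)*(d - 1)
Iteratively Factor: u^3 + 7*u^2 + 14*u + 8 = (u + 1)*(u^2 + 6*u + 8) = (u + 1)*(u + 4)*(u + 2)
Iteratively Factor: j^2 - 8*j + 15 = (j - 5)*(j - 3)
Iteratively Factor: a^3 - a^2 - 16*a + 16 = (a - 4)*(a^2 + 3*a - 4) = (a - 4)*(a - 1)*(a + 4)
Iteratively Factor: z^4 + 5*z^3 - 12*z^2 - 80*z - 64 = (z + 1)*(z^3 + 4*z^2 - 16*z - 64) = (z + 1)*(z + 4)*(z^2 - 16) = (z + 1)*(z + 4)^2*(z - 4)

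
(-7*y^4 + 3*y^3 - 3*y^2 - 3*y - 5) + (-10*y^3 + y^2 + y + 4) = -7*y^4 - 7*y^3 - 2*y^2 - 2*y - 1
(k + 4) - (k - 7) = 11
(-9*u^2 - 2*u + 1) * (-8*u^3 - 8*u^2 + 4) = 72*u^5 + 88*u^4 + 8*u^3 - 44*u^2 - 8*u + 4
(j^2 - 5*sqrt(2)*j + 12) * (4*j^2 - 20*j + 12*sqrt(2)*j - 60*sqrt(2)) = 4*j^4 - 20*j^3 - 8*sqrt(2)*j^3 - 72*j^2 + 40*sqrt(2)*j^2 + 144*sqrt(2)*j + 360*j - 720*sqrt(2)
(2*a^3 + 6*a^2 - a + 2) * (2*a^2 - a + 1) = 4*a^5 + 10*a^4 - 6*a^3 + 11*a^2 - 3*a + 2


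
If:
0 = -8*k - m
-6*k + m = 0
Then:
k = 0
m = 0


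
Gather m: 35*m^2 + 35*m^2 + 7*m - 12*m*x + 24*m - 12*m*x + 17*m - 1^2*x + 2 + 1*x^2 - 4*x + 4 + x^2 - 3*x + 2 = 70*m^2 + m*(48 - 24*x) + 2*x^2 - 8*x + 8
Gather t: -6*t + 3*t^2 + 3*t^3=3*t^3 + 3*t^2 - 6*t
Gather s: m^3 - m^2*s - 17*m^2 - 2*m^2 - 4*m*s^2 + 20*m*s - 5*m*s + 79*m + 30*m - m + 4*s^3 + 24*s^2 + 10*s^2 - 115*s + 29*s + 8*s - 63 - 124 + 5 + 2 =m^3 - 19*m^2 + 108*m + 4*s^3 + s^2*(34 - 4*m) + s*(-m^2 + 15*m - 78) - 180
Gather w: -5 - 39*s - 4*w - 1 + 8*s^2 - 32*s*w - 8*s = 8*s^2 - 47*s + w*(-32*s - 4) - 6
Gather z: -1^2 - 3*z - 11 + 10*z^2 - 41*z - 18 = 10*z^2 - 44*z - 30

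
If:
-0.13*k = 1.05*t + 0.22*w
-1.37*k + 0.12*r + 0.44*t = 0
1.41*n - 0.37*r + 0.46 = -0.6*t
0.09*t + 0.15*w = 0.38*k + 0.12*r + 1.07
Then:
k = 0.021454049517415*w - 0.589330675618968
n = 0.358717066266273*w - 2.19304871657892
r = 1.02292715764443*w - 6.99572929780389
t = 0.0729647503147293 - 0.212180025178347*w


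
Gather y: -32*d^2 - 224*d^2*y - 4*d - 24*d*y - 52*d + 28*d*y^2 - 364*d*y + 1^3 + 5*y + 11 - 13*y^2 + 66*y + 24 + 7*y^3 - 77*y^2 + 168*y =-32*d^2 - 56*d + 7*y^3 + y^2*(28*d - 90) + y*(-224*d^2 - 388*d + 239) + 36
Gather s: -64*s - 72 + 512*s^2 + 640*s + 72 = 512*s^2 + 576*s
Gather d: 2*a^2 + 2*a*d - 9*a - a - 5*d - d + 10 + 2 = 2*a^2 - 10*a + d*(2*a - 6) + 12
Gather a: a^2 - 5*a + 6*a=a^2 + a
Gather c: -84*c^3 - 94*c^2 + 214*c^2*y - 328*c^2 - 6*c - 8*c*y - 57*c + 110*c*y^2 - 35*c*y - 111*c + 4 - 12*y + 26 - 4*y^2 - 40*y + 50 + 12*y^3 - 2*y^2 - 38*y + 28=-84*c^3 + c^2*(214*y - 422) + c*(110*y^2 - 43*y - 174) + 12*y^3 - 6*y^2 - 90*y + 108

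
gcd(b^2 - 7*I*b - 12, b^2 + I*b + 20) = b - 4*I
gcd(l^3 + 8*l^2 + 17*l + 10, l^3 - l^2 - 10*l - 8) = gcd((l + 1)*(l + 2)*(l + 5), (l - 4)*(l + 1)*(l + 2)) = l^2 + 3*l + 2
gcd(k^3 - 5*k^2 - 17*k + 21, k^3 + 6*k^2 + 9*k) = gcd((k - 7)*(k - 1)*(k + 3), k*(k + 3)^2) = k + 3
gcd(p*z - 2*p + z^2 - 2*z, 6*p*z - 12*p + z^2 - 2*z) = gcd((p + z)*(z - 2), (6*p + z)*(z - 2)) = z - 2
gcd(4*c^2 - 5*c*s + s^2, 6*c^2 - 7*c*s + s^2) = -c + s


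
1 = 1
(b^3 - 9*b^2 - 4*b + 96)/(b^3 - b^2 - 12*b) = (b - 8)/b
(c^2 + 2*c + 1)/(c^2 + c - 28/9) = 9*(c^2 + 2*c + 1)/(9*c^2 + 9*c - 28)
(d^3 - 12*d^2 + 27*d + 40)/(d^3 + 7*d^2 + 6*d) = (d^2 - 13*d + 40)/(d*(d + 6))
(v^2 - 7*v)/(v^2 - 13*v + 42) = v/(v - 6)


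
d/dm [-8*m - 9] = -8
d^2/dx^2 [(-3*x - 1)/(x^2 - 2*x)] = 2*(x*(x - 2)*(9*x - 5) - 4*(x - 1)^2*(3*x + 1))/(x^3*(x - 2)^3)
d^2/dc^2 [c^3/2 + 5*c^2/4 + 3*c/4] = 3*c + 5/2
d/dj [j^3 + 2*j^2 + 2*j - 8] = 3*j^2 + 4*j + 2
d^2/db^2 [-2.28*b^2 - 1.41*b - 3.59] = -4.56000000000000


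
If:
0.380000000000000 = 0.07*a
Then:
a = 5.43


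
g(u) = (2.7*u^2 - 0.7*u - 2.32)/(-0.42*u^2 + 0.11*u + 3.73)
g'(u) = (0.84*u - 0.11)*(2.7*u^2 - 0.7*u - 2.32)/(-0.42*u^2 + 0.11*u + 3.73)^2 + (5.4*u - 0.7)/(-0.42*u^2 + 0.11*u + 3.73)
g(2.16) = 4.36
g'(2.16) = 9.16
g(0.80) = -0.32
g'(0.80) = 0.97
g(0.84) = -0.28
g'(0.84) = 1.04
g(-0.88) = 0.12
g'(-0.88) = -1.68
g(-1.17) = 0.73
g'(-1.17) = -2.58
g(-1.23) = 0.89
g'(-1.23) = -2.82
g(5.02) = -9.87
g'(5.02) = 2.24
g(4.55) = -11.29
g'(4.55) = 4.04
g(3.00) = 71.00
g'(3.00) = 666.46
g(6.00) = -8.45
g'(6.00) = 0.93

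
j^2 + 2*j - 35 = (j - 5)*(j + 7)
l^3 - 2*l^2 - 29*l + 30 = (l - 6)*(l - 1)*(l + 5)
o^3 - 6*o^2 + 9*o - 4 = (o - 4)*(o - 1)^2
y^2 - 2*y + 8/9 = (y - 4/3)*(y - 2/3)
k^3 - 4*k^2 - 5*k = k*(k - 5)*(k + 1)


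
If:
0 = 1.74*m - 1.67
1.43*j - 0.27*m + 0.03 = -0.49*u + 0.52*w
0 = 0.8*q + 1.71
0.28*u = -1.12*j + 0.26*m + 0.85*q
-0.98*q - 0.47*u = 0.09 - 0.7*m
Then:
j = -2.82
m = 0.96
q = -2.14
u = 5.69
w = -2.84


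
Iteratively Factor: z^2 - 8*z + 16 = (z - 4)*(z - 4)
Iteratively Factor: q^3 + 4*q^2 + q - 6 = (q + 2)*(q^2 + 2*q - 3) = (q - 1)*(q + 2)*(q + 3)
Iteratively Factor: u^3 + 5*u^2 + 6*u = (u)*(u^2 + 5*u + 6) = u*(u + 3)*(u + 2)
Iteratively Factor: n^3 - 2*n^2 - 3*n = (n - 3)*(n^2 + n) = (n - 3)*(n + 1)*(n)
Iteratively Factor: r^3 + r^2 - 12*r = (r + 4)*(r^2 - 3*r) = (r - 3)*(r + 4)*(r)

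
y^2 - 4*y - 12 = (y - 6)*(y + 2)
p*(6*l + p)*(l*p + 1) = 6*l^2*p^2 + l*p^3 + 6*l*p + p^2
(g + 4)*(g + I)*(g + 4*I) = g^3 + 4*g^2 + 5*I*g^2 - 4*g + 20*I*g - 16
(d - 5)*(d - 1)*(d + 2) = d^3 - 4*d^2 - 7*d + 10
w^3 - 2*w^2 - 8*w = w*(w - 4)*(w + 2)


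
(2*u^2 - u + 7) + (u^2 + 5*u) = 3*u^2 + 4*u + 7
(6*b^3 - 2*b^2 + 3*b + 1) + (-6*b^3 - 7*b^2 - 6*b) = -9*b^2 - 3*b + 1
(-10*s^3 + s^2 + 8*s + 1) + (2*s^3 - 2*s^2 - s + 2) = -8*s^3 - s^2 + 7*s + 3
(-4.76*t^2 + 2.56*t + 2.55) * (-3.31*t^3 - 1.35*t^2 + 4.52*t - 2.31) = 15.7556*t^5 - 2.0476*t^4 - 33.4117*t^3 + 19.1243*t^2 + 5.6124*t - 5.8905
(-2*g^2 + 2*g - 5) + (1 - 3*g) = -2*g^2 - g - 4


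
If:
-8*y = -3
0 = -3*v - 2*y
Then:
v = -1/4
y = 3/8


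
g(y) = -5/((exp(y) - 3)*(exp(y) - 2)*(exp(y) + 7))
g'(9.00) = 0.00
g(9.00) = 0.00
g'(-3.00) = 0.00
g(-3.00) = -0.12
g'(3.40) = 0.00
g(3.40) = -0.00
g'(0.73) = -203.29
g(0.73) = 7.93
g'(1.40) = 1.29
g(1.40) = -0.21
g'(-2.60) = -0.01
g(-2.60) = -0.13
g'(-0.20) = -0.24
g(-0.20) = -0.25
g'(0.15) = -0.75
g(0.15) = -0.40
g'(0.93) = 0.92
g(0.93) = 2.11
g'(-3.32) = -0.00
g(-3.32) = -0.12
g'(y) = 5*exp(y)/((exp(y) - 3)*(exp(y) - 2)*(exp(y) + 7)^2) + 5*exp(y)/((exp(y) - 3)*(exp(y) - 2)^2*(exp(y) + 7)) + 5*exp(y)/((exp(y) - 3)^2*(exp(y) - 2)*(exp(y) + 7)) = 5*((exp(y) - 3)*(exp(y) - 2) + (exp(y) - 3)*(exp(y) + 7) + (exp(y) - 2)*(exp(y) + 7))*exp(y)/((exp(y) - 3)^2*(exp(y) - 2)^2*(exp(y) + 7)^2)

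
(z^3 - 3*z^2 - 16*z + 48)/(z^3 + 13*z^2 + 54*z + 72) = (z^2 - 7*z + 12)/(z^2 + 9*z + 18)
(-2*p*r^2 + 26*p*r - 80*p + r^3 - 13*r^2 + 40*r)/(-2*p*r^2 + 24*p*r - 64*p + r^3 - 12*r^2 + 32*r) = (r - 5)/(r - 4)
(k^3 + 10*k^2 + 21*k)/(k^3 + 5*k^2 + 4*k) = (k^2 + 10*k + 21)/(k^2 + 5*k + 4)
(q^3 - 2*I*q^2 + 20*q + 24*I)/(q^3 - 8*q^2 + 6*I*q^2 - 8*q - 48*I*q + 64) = (q^2 - 4*I*q + 12)/(q^2 + 4*q*(-2 + I) - 32*I)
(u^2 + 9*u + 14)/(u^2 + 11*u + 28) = (u + 2)/(u + 4)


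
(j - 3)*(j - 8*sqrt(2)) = j^2 - 8*sqrt(2)*j - 3*j + 24*sqrt(2)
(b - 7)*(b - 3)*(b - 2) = b^3 - 12*b^2 + 41*b - 42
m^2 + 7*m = m*(m + 7)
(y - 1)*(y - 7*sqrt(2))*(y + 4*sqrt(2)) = y^3 - 3*sqrt(2)*y^2 - y^2 - 56*y + 3*sqrt(2)*y + 56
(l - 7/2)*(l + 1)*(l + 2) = l^3 - l^2/2 - 17*l/2 - 7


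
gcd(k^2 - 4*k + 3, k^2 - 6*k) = 1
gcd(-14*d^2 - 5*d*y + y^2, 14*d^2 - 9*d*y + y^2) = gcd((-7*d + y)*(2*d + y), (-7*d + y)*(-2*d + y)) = -7*d + y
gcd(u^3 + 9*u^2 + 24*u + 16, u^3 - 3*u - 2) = u + 1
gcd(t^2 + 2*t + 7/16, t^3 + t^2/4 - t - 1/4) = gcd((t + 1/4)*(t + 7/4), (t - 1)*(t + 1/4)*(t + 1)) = t + 1/4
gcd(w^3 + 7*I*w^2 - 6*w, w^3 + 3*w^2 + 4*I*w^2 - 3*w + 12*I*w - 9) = w + I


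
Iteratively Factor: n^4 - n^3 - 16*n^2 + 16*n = (n + 4)*(n^3 - 5*n^2 + 4*n) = (n - 4)*(n + 4)*(n^2 - n) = (n - 4)*(n - 1)*(n + 4)*(n)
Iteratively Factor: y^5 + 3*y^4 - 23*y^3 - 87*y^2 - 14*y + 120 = (y + 4)*(y^4 - y^3 - 19*y^2 - 11*y + 30) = (y + 3)*(y + 4)*(y^3 - 4*y^2 - 7*y + 10) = (y - 1)*(y + 3)*(y + 4)*(y^2 - 3*y - 10) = (y - 1)*(y + 2)*(y + 3)*(y + 4)*(y - 5)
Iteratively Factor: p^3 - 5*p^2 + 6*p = (p)*(p^2 - 5*p + 6) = p*(p - 2)*(p - 3)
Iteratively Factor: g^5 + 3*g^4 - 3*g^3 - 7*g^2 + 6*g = (g)*(g^4 + 3*g^3 - 3*g^2 - 7*g + 6) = g*(g - 1)*(g^3 + 4*g^2 + g - 6) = g*(g - 1)^2*(g^2 + 5*g + 6) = g*(g - 1)^2*(g + 2)*(g + 3)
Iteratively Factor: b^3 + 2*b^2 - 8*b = (b + 4)*(b^2 - 2*b) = (b - 2)*(b + 4)*(b)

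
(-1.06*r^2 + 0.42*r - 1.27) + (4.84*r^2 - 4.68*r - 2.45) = 3.78*r^2 - 4.26*r - 3.72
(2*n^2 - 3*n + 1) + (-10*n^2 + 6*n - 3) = -8*n^2 + 3*n - 2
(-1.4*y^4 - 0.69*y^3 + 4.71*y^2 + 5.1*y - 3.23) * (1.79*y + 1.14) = -2.506*y^5 - 2.8311*y^4 + 7.6443*y^3 + 14.4984*y^2 + 0.0322999999999993*y - 3.6822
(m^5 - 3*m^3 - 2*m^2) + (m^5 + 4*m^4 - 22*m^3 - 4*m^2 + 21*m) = 2*m^5 + 4*m^4 - 25*m^3 - 6*m^2 + 21*m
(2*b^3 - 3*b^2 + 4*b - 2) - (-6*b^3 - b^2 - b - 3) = 8*b^3 - 2*b^2 + 5*b + 1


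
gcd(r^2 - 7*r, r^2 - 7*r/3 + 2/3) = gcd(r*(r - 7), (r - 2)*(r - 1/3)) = 1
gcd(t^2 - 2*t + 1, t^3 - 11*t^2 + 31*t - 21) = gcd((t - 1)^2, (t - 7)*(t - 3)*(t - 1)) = t - 1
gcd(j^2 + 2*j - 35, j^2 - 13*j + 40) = j - 5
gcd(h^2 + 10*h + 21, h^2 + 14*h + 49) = h + 7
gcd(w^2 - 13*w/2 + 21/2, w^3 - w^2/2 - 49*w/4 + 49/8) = w - 7/2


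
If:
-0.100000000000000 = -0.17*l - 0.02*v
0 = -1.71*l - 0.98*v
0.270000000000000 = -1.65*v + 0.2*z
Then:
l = 0.74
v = -1.29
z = -9.31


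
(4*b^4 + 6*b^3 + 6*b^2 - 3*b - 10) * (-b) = -4*b^5 - 6*b^4 - 6*b^3 + 3*b^2 + 10*b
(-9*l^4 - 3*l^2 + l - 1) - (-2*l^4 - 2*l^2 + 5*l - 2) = -7*l^4 - l^2 - 4*l + 1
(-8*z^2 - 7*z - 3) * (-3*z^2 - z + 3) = 24*z^4 + 29*z^3 - 8*z^2 - 18*z - 9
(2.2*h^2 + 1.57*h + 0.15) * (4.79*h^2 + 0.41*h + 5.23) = 10.538*h^4 + 8.4223*h^3 + 12.8682*h^2 + 8.2726*h + 0.7845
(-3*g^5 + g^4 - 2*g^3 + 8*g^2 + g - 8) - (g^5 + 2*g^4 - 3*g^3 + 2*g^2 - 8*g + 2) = -4*g^5 - g^4 + g^3 + 6*g^2 + 9*g - 10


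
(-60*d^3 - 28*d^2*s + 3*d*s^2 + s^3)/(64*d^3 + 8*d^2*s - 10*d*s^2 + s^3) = (-30*d^2 + d*s + s^2)/(32*d^2 - 12*d*s + s^2)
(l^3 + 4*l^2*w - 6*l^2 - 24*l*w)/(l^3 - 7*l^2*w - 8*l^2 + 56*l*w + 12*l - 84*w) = l*(-l - 4*w)/(-l^2 + 7*l*w + 2*l - 14*w)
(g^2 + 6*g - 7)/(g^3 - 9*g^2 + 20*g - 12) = (g + 7)/(g^2 - 8*g + 12)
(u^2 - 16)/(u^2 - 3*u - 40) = (16 - u^2)/(-u^2 + 3*u + 40)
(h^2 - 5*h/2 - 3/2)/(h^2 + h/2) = (h - 3)/h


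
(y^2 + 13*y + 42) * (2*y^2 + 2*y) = 2*y^4 + 28*y^3 + 110*y^2 + 84*y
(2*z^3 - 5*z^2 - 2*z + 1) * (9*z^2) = 18*z^5 - 45*z^4 - 18*z^3 + 9*z^2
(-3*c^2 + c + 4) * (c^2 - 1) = -3*c^4 + c^3 + 7*c^2 - c - 4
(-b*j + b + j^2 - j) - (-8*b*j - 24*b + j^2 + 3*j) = 7*b*j + 25*b - 4*j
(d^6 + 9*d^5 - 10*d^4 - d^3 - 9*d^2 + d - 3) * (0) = 0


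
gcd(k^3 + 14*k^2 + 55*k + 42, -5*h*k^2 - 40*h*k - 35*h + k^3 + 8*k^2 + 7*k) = k^2 + 8*k + 7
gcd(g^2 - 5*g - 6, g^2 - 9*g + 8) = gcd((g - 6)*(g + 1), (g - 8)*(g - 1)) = 1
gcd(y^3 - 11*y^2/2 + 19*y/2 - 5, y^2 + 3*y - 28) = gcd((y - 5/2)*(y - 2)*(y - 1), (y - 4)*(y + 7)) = 1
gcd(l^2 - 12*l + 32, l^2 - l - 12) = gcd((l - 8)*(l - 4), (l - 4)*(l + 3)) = l - 4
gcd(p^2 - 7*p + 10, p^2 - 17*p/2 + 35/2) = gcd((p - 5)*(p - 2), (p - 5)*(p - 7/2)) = p - 5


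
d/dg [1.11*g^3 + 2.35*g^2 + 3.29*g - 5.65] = 3.33*g^2 + 4.7*g + 3.29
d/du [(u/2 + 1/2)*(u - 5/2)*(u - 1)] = 3*u^2/2 - 5*u/2 - 1/2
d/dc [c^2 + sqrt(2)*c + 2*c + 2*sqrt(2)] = 2*c + sqrt(2) + 2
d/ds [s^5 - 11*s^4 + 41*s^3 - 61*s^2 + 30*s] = 5*s^4 - 44*s^3 + 123*s^2 - 122*s + 30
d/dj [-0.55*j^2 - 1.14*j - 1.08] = -1.1*j - 1.14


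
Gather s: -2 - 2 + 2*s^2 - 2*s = 2*s^2 - 2*s - 4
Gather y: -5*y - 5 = -5*y - 5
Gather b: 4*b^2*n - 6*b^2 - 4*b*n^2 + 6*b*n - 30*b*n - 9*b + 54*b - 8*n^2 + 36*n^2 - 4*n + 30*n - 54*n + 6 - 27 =b^2*(4*n - 6) + b*(-4*n^2 - 24*n + 45) + 28*n^2 - 28*n - 21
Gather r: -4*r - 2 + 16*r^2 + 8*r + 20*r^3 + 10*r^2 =20*r^3 + 26*r^2 + 4*r - 2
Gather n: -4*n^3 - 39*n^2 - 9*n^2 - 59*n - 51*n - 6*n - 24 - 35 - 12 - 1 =-4*n^3 - 48*n^2 - 116*n - 72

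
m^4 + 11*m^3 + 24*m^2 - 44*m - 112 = (m - 2)*(m + 2)*(m + 4)*(m + 7)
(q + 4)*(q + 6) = q^2 + 10*q + 24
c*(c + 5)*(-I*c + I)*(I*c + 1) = c^4 + 4*c^3 - I*c^3 - 5*c^2 - 4*I*c^2 + 5*I*c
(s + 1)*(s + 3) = s^2 + 4*s + 3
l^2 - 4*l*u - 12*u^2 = (l - 6*u)*(l + 2*u)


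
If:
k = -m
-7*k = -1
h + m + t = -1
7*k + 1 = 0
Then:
No Solution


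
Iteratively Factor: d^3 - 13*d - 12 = (d + 1)*(d^2 - d - 12) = (d - 4)*(d + 1)*(d + 3)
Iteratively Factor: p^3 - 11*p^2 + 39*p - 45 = (p - 3)*(p^2 - 8*p + 15) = (p - 5)*(p - 3)*(p - 3)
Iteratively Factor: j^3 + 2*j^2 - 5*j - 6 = (j + 1)*(j^2 + j - 6) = (j + 1)*(j + 3)*(j - 2)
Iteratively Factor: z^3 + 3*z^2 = (z + 3)*(z^2) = z*(z + 3)*(z)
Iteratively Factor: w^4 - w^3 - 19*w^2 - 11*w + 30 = (w + 2)*(w^3 - 3*w^2 - 13*w + 15) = (w + 2)*(w + 3)*(w^2 - 6*w + 5) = (w - 1)*(w + 2)*(w + 3)*(w - 5)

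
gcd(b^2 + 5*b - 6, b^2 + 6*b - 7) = b - 1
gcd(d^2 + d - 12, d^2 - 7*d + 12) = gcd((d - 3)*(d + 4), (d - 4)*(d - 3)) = d - 3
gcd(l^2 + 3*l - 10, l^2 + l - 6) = l - 2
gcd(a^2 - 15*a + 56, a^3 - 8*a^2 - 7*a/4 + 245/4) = a - 7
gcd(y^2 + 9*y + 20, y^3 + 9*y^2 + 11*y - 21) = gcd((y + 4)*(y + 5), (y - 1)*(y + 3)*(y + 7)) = 1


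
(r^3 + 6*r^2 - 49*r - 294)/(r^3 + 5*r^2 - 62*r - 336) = (r - 7)/(r - 8)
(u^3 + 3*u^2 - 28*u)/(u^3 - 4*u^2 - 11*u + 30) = u*(u^2 + 3*u - 28)/(u^3 - 4*u^2 - 11*u + 30)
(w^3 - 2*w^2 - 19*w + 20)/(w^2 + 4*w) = w - 6 + 5/w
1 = 1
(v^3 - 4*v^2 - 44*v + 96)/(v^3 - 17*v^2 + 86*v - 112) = (v + 6)/(v - 7)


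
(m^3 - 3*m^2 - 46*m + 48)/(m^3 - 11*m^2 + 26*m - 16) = (m + 6)/(m - 2)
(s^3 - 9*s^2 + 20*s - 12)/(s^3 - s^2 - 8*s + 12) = (s^2 - 7*s + 6)/(s^2 + s - 6)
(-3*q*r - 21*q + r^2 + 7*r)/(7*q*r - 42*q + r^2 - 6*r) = (-3*q*r - 21*q + r^2 + 7*r)/(7*q*r - 42*q + r^2 - 6*r)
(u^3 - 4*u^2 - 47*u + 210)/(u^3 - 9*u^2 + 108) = (u^2 + 2*u - 35)/(u^2 - 3*u - 18)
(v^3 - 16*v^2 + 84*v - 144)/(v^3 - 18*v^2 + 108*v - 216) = (v - 4)/(v - 6)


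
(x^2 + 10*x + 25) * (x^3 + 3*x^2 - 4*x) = x^5 + 13*x^4 + 51*x^3 + 35*x^2 - 100*x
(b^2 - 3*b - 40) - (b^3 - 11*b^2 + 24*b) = -b^3 + 12*b^2 - 27*b - 40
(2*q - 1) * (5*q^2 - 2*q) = 10*q^3 - 9*q^2 + 2*q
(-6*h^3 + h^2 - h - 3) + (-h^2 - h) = -6*h^3 - 2*h - 3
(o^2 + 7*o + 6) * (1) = o^2 + 7*o + 6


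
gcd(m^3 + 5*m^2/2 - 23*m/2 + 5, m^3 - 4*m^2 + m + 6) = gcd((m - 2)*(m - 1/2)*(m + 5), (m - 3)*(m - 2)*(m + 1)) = m - 2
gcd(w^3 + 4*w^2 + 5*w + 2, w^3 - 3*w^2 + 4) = w + 1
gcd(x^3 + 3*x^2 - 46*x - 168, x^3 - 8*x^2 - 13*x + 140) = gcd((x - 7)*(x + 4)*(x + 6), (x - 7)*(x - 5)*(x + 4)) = x^2 - 3*x - 28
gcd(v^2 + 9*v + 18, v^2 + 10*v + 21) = v + 3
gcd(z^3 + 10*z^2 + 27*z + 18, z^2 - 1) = z + 1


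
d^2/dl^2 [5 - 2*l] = 0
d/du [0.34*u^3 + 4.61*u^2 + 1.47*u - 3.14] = 1.02*u^2 + 9.22*u + 1.47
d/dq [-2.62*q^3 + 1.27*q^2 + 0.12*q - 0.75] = -7.86*q^2 + 2.54*q + 0.12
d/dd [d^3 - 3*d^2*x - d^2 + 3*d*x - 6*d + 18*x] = 3*d^2 - 6*d*x - 2*d + 3*x - 6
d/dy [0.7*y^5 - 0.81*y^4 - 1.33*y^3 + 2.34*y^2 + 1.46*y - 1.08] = 3.5*y^4 - 3.24*y^3 - 3.99*y^2 + 4.68*y + 1.46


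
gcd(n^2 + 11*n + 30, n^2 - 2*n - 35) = n + 5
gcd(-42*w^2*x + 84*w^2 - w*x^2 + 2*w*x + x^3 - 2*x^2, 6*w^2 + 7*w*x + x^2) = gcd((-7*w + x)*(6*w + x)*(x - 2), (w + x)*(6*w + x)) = 6*w + x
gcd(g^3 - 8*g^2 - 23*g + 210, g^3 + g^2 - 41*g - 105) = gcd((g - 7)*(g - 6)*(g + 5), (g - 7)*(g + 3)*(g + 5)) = g^2 - 2*g - 35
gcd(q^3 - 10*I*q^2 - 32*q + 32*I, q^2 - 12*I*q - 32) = q - 4*I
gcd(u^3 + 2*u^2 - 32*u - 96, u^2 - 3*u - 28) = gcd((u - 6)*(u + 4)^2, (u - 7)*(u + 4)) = u + 4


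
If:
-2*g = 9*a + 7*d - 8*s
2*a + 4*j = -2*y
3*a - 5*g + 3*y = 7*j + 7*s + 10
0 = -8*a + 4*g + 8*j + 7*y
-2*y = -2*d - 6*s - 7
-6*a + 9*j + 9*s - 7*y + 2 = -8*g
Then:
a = -26571/6829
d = 20427/6829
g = -54987/6829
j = 59539/13658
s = -51531/13658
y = -32968/6829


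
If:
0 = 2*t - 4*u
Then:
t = 2*u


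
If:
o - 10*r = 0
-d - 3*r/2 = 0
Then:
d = -3*r/2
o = 10*r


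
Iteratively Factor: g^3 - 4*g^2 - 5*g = (g)*(g^2 - 4*g - 5) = g*(g - 5)*(g + 1)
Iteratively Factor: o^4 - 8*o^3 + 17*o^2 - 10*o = (o - 2)*(o^3 - 6*o^2 + 5*o) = (o - 2)*(o - 1)*(o^2 - 5*o) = o*(o - 2)*(o - 1)*(o - 5)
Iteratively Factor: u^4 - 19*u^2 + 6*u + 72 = (u - 3)*(u^3 + 3*u^2 - 10*u - 24) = (u - 3)*(u + 4)*(u^2 - u - 6) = (u - 3)^2*(u + 4)*(u + 2)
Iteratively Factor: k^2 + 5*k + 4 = (k + 1)*(k + 4)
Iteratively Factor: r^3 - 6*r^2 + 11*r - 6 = (r - 2)*(r^2 - 4*r + 3) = (r - 2)*(r - 1)*(r - 3)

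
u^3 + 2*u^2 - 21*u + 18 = (u - 3)*(u - 1)*(u + 6)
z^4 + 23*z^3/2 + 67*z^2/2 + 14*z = z*(z + 1/2)*(z + 4)*(z + 7)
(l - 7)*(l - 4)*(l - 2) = l^3 - 13*l^2 + 50*l - 56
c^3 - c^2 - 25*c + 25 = (c - 5)*(c - 1)*(c + 5)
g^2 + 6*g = g*(g + 6)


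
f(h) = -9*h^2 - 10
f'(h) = -18*h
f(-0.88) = -16.97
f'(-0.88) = 15.84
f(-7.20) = -476.56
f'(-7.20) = 129.60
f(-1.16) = -22.11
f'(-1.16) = 20.88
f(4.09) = -160.55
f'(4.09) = -73.62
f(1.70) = -36.01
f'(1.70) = -30.60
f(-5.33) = -265.68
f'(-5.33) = 95.94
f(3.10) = -96.49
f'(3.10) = -55.80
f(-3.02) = -92.08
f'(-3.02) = 54.36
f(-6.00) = -334.00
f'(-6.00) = 108.00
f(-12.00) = -1306.00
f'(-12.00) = 216.00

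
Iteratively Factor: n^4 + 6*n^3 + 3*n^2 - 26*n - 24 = (n - 2)*(n^3 + 8*n^2 + 19*n + 12) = (n - 2)*(n + 4)*(n^2 + 4*n + 3) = (n - 2)*(n + 1)*(n + 4)*(n + 3)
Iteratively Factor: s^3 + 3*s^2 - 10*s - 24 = (s - 3)*(s^2 + 6*s + 8) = (s - 3)*(s + 4)*(s + 2)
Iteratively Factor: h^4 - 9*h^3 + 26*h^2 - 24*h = (h)*(h^3 - 9*h^2 + 26*h - 24) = h*(h - 2)*(h^2 - 7*h + 12) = h*(h - 4)*(h - 2)*(h - 3)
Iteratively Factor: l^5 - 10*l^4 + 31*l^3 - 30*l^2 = (l - 5)*(l^4 - 5*l^3 + 6*l^2) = (l - 5)*(l - 3)*(l^3 - 2*l^2) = l*(l - 5)*(l - 3)*(l^2 - 2*l) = l*(l - 5)*(l - 3)*(l - 2)*(l)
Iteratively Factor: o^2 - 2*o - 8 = (o + 2)*(o - 4)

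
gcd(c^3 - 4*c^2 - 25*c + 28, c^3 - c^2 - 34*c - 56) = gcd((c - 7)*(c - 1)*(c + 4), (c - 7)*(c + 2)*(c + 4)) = c^2 - 3*c - 28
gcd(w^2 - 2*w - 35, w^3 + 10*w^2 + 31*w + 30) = w + 5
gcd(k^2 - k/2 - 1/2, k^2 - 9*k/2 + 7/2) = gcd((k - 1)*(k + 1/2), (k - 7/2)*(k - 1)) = k - 1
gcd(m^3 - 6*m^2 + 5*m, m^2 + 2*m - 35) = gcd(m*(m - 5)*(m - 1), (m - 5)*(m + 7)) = m - 5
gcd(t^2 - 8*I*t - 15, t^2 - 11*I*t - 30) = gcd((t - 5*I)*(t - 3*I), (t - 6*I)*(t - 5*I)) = t - 5*I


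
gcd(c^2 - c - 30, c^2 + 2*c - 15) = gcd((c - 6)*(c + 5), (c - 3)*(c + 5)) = c + 5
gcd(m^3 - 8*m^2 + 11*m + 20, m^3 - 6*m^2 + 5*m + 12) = m^2 - 3*m - 4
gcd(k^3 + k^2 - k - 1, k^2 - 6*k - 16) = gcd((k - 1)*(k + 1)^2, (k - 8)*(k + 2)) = 1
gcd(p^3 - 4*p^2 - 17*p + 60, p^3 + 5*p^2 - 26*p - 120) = p^2 - p - 20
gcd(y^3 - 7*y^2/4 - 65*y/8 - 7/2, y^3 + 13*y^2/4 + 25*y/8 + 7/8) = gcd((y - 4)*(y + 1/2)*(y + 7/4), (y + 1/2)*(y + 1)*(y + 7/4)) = y^2 + 9*y/4 + 7/8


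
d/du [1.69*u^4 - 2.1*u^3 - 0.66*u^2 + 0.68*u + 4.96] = 6.76*u^3 - 6.3*u^2 - 1.32*u + 0.68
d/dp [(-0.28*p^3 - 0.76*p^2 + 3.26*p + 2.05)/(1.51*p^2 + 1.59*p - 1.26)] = (-0.4228*p^4 - 0.8904*p^3 - 5.0726*p^2 - 4.2758*p - 7.3671)/(2.2801*p^4 + 4.8018*p^3 - 1.2771*p^2 - 4.0068*p + 1.5876)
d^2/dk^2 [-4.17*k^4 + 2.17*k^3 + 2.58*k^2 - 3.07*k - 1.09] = -50.04*k^2 + 13.02*k + 5.16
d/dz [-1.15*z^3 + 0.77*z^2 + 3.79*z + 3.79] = -3.45*z^2 + 1.54*z + 3.79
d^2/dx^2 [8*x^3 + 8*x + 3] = 48*x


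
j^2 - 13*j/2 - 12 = (j - 8)*(j + 3/2)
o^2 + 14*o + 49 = (o + 7)^2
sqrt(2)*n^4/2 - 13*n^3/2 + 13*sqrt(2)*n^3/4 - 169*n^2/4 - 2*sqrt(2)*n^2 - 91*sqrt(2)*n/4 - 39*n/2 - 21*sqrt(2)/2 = (n + 1/2)*(n + 6)*(n - 7*sqrt(2))*(sqrt(2)*n/2 + 1/2)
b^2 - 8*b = b*(b - 8)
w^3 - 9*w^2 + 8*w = w*(w - 8)*(w - 1)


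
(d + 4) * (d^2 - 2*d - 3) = d^3 + 2*d^2 - 11*d - 12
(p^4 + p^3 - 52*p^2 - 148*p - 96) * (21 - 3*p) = -3*p^5 + 18*p^4 + 177*p^3 - 648*p^2 - 2820*p - 2016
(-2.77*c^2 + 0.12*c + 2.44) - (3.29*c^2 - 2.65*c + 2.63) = -6.06*c^2 + 2.77*c - 0.19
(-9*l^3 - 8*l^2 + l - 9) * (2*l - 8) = -18*l^4 + 56*l^3 + 66*l^2 - 26*l + 72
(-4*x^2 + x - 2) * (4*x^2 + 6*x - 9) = -16*x^4 - 20*x^3 + 34*x^2 - 21*x + 18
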